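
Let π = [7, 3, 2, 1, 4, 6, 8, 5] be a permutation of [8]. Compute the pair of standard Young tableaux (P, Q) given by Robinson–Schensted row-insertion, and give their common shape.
P = [1, 4, 5, 8] / [2, 6] / [3] / [7];  Q = [1, 5, 6, 7] / [2, 8] / [3] / [4];  common shape = (4, 2, 1, 1)

Row-insert the values π_1, π_2, … into P one at a time, bumping the leftmost entry strictly greater than the inserted value down to the next row. The recording tableau Q records, in position (i, j), the step at which that cell was added to P.
  Insert 7 (step 1): P = [7];  Q = [1]
  Insert 3 (step 2): P = [3] / [7];  Q = [1] / [2]
  Insert 2 (step 3): P = [2] / [3] / [7];  Q = [1] / [2] / [3]
  Insert 1 (step 4): P = [1] / [2] / [3] / [7];  Q = [1] / [2] / [3] / [4]
  Insert 4 (step 5): P = [1, 4] / [2] / [3] / [7];  Q = [1, 5] / [2] / [3] / [4]
  Insert 6 (step 6): P = [1, 4, 6] / [2] / [3] / [7];  Q = [1, 5, 6] / [2] / [3] / [4]
  Insert 8 (step 7): P = [1, 4, 6, 8] / [2] / [3] / [7];  Q = [1, 5, 6, 7] / [2] / [3] / [4]
  Insert 5 (step 8): P = [1, 4, 5, 8] / [2, 6] / [3] / [7];  Q = [1, 5, 6, 7] / [2, 8] / [3] / [4]
Final shape: (4, 2, 1, 1).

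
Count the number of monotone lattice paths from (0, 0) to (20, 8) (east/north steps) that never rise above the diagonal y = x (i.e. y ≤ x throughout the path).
Number of paths = 1924065

By the reflection principle (André's argument), the number of monotone paths to (20, 8) with n ≤ m that never go above y = x is C(28, 20) − C(28, 21) = 3108105 − 1184040 = 1924065.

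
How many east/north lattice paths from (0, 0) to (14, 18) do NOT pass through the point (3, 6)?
Number of paths = 357861048

Total paths from (0, 0) to (14, 18): C(32, 14) = 471435600. Paths through (3, 6): (paths (0, 0) → (3, 6)) × (paths (3, 6) → (14, 18)) = C(9, 3) · C(23, 11) = 84 · 1352078 = 113574552. Avoidance count = 471435600 − 113574552 = 357861048.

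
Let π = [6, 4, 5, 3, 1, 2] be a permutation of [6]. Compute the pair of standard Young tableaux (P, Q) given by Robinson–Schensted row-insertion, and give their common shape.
P = [1, 2] / [3, 5] / [4] / [6];  Q = [1, 3] / [2, 6] / [4] / [5];  common shape = (2, 2, 1, 1)

Row-insert the values π_1, π_2, … into P one at a time, bumping the leftmost entry strictly greater than the inserted value down to the next row. The recording tableau Q records, in position (i, j), the step at which that cell was added to P.
  Insert 6 (step 1): P = [6];  Q = [1]
  Insert 4 (step 2): P = [4] / [6];  Q = [1] / [2]
  Insert 5 (step 3): P = [4, 5] / [6];  Q = [1, 3] / [2]
  Insert 3 (step 4): P = [3, 5] / [4] / [6];  Q = [1, 3] / [2] / [4]
  Insert 1 (step 5): P = [1, 5] / [3] / [4] / [6];  Q = [1, 3] / [2] / [4] / [5]
  Insert 2 (step 6): P = [1, 2] / [3, 5] / [4] / [6];  Q = [1, 3] / [2, 6] / [4] / [5]
Final shape: (2, 2, 1, 1).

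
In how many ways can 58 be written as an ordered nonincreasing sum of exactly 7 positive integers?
p(58, 7 parts) = 19928

Partitions of n into exactly k parts are in bijection with partitions of n − k into at most k parts (subtract 1 from each part). So p(58, exactly 7) = p(51, parts ≤ 7). Computing via the recurrence p(m, j) = p(m, j−1) + p(m−j, j) gives 19928.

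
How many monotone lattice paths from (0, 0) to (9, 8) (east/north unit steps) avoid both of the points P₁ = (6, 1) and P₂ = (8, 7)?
Number of paths = 10992

Inclusion–exclusion. Total paths: C(17, 9) = 24310. Through P₁: C(7, 6)·C(10, 3) = 840. Through P₂: C(15, 8)·C(2, 1) = 12870. Since P₁ is strictly southwest of P₂, a monotone path through both must visit P₁ then P₂; paths through both = C(7, 6)·C(8, 2)·C(2, 1) = 392. Avoid both = 24310 − 840 − 12870 + 392 = 10992.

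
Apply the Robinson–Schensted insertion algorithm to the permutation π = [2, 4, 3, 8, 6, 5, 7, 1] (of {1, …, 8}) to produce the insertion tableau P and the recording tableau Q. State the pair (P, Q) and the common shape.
P = [1, 3, 5, 7] / [2, 6] / [4] / [8];  Q = [1, 2, 4, 7] / [3, 5] / [6] / [8];  common shape = (4, 2, 1, 1)

Row-insert the values π_1, π_2, … into P one at a time, bumping the leftmost entry strictly greater than the inserted value down to the next row. The recording tableau Q records, in position (i, j), the step at which that cell was added to P.
  Insert 2 (step 1): P = [2];  Q = [1]
  Insert 4 (step 2): P = [2, 4];  Q = [1, 2]
  Insert 3 (step 3): P = [2, 3] / [4];  Q = [1, 2] / [3]
  Insert 8 (step 4): P = [2, 3, 8] / [4];  Q = [1, 2, 4] / [3]
  Insert 6 (step 5): P = [2, 3, 6] / [4, 8];  Q = [1, 2, 4] / [3, 5]
  Insert 5 (step 6): P = [2, 3, 5] / [4, 6] / [8];  Q = [1, 2, 4] / [3, 5] / [6]
  Insert 7 (step 7): P = [2, 3, 5, 7] / [4, 6] / [8];  Q = [1, 2, 4, 7] / [3, 5] / [6]
  Insert 1 (step 8): P = [1, 3, 5, 7] / [2, 6] / [4] / [8];  Q = [1, 2, 4, 7] / [3, 5] / [6] / [8]
Final shape: (4, 2, 1, 1).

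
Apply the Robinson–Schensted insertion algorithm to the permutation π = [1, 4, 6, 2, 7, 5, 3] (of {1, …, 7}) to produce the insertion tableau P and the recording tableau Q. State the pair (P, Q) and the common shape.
P = [1, 2, 3, 7] / [4, 5] / [6];  Q = [1, 2, 3, 5] / [4, 6] / [7];  common shape = (4, 2, 1)

Row-insert the values π_1, π_2, … into P one at a time, bumping the leftmost entry strictly greater than the inserted value down to the next row. The recording tableau Q records, in position (i, j), the step at which that cell was added to P.
  Insert 1 (step 1): P = [1];  Q = [1]
  Insert 4 (step 2): P = [1, 4];  Q = [1, 2]
  Insert 6 (step 3): P = [1, 4, 6];  Q = [1, 2, 3]
  Insert 2 (step 4): P = [1, 2, 6] / [4];  Q = [1, 2, 3] / [4]
  Insert 7 (step 5): P = [1, 2, 6, 7] / [4];  Q = [1, 2, 3, 5] / [4]
  Insert 5 (step 6): P = [1, 2, 5, 7] / [4, 6];  Q = [1, 2, 3, 5] / [4, 6]
  Insert 3 (step 7): P = [1, 2, 3, 7] / [4, 5] / [6];  Q = [1, 2, 3, 5] / [4, 6] / [7]
Final shape: (4, 2, 1).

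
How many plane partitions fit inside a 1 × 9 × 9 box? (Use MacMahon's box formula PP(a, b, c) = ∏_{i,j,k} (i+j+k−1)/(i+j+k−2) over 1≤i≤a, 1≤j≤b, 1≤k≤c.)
PP(1, 9, 9) = 48620

Evaluate the triple product over i = 1..1, j = 1..9, k = 1..9. The factors are (2/1) · (3/2) · (4/3) · (5/4) · (6/5) · (7/6) · (8/7) · (9/8) · … (81 factors total). The numerators and denominators telescope so the product is an integer; carrying out the multiplication exactly gives PP(1, 9, 9) = 48620.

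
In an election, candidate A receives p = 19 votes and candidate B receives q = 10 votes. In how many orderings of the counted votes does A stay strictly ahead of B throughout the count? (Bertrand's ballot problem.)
Strict-lead orderings = 6216210

Total orderings of the 29 votes with 19 for A: C(29, 19) = 20030010. By the Bertrand ballot formula (Cycle Lemma / reflection principle), the number of orderings in which A is strictly ahead of B throughout is (p − q)/(p + q) · C(p + q, p) = (19 − 10)/(19 + 10) · 20030010 = 6216210.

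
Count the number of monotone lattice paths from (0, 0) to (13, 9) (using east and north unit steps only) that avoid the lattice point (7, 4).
Number of paths = 344960

Total paths from (0, 0) to (13, 9): C(22, 13) = 497420. Paths through (7, 4): (paths (0, 0) → (7, 4)) × (paths (7, 4) → (13, 9)) = C(11, 7) · C(11, 6) = 330 · 462 = 152460. Avoidance count = 497420 − 152460 = 344960.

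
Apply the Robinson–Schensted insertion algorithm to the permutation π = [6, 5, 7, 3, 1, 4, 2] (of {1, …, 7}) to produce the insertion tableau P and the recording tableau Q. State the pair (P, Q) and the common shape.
P = [1, 2] / [3, 4] / [5, 7] / [6];  Q = [1, 3] / [2, 6] / [4, 7] / [5];  common shape = (2, 2, 2, 1)

Row-insert the values π_1, π_2, … into P one at a time, bumping the leftmost entry strictly greater than the inserted value down to the next row. The recording tableau Q records, in position (i, j), the step at which that cell was added to P.
  Insert 6 (step 1): P = [6];  Q = [1]
  Insert 5 (step 2): P = [5] / [6];  Q = [1] / [2]
  Insert 7 (step 3): P = [5, 7] / [6];  Q = [1, 3] / [2]
  Insert 3 (step 4): P = [3, 7] / [5] / [6];  Q = [1, 3] / [2] / [4]
  Insert 1 (step 5): P = [1, 7] / [3] / [5] / [6];  Q = [1, 3] / [2] / [4] / [5]
  Insert 4 (step 6): P = [1, 4] / [3, 7] / [5] / [6];  Q = [1, 3] / [2, 6] / [4] / [5]
  Insert 2 (step 7): P = [1, 2] / [3, 4] / [5, 7] / [6];  Q = [1, 3] / [2, 6] / [4, 7] / [5]
Final shape: (2, 2, 2, 1).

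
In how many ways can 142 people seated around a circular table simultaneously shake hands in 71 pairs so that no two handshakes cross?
C_71 = 5175569924646105559418940193995065716350

These noncrossing handshakes are counted by the Catalan number C_n = (1/(n + 1)) · C(2n, n). For n = 71: C_71 = (1/72) · C(142, 71) = 372641034574519600278163693967644731577200/72 = 5175569924646105559418940193995065716350.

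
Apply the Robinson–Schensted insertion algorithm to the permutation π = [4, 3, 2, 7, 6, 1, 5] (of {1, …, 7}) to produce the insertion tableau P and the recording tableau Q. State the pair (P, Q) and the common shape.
P = [1, 5] / [2, 6] / [3, 7] / [4];  Q = [1, 4] / [2, 5] / [3, 7] / [6];  common shape = (2, 2, 2, 1)

Row-insert the values π_1, π_2, … into P one at a time, bumping the leftmost entry strictly greater than the inserted value down to the next row. The recording tableau Q records, in position (i, j), the step at which that cell was added to P.
  Insert 4 (step 1): P = [4];  Q = [1]
  Insert 3 (step 2): P = [3] / [4];  Q = [1] / [2]
  Insert 2 (step 3): P = [2] / [3] / [4];  Q = [1] / [2] / [3]
  Insert 7 (step 4): P = [2, 7] / [3] / [4];  Q = [1, 4] / [2] / [3]
  Insert 6 (step 5): P = [2, 6] / [3, 7] / [4];  Q = [1, 4] / [2, 5] / [3]
  Insert 1 (step 6): P = [1, 6] / [2, 7] / [3] / [4];  Q = [1, 4] / [2, 5] / [3] / [6]
  Insert 5 (step 7): P = [1, 5] / [2, 6] / [3, 7] / [4];  Q = [1, 4] / [2, 5] / [3, 7] / [6]
Final shape: (2, 2, 2, 1).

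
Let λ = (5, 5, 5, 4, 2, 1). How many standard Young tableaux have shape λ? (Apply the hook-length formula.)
# SYT of shape (5, 5, 5, 4, 2, 1) = 746876130

Hook-length formula: f^λ = n! / Π hook(c), product over all cells c of the Young diagram. For λ = (5, 5, 5, 4, 2, 1), n = 22 boxes. Hook lengths by row (left-to-right, top-to-bottom): [10, 8, 6, 5, 3]; [9, 7, 5, 4, 2]; [8, 6, 4, 3, 1]; [6, 4, 2, 1]; [3, 1]; [1]. Product of hooks = 1504935936000. So f^λ = 22! / 1504935936000 = 1124000727777607680000 / 1504935936000 = 746876130.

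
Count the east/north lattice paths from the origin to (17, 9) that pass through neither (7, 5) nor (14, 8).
Number of paths = 1432838

Inclusion–exclusion. Total paths: C(26, 17) = 3124550. Through P₁: C(12, 7)·C(14, 10) = 792792. Through P₂: C(22, 14)·C(4, 3) = 1279080. Since P₁ is strictly southwest of P₂, a monotone path through both must visit P₁ then P₂; paths through both = C(12, 7)·C(10, 7)·C(4, 3) = 380160. Avoid both = 3124550 − 792792 − 1279080 + 380160 = 1432838.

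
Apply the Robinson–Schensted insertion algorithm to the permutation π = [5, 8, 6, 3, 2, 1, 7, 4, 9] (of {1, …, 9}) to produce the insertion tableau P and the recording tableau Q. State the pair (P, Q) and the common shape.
P = [1, 4, 7, 9] / [2, 6] / [3] / [5] / [8];  Q = [1, 2, 7, 9] / [3, 8] / [4] / [5] / [6];  common shape = (4, 2, 1, 1, 1)

Row-insert the values π_1, π_2, … into P one at a time, bumping the leftmost entry strictly greater than the inserted value down to the next row. The recording tableau Q records, in position (i, j), the step at which that cell was added to P.
  Insert 5 (step 1): P = [5];  Q = [1]
  Insert 8 (step 2): P = [5, 8];  Q = [1, 2]
  Insert 6 (step 3): P = [5, 6] / [8];  Q = [1, 2] / [3]
  Insert 3 (step 4): P = [3, 6] / [5] / [8];  Q = [1, 2] / [3] / [4]
  Insert 2 (step 5): P = [2, 6] / [3] / [5] / [8];  Q = [1, 2] / [3] / [4] / [5]
  Insert 1 (step 6): P = [1, 6] / [2] / [3] / [5] / [8];  Q = [1, 2] / [3] / [4] / [5] / [6]
  Insert 7 (step 7): P = [1, 6, 7] / [2] / [3] / [5] / [8];  Q = [1, 2, 7] / [3] / [4] / [5] / [6]
  Insert 4 (step 8): P = [1, 4, 7] / [2, 6] / [3] / [5] / [8];  Q = [1, 2, 7] / [3, 8] / [4] / [5] / [6]
  Insert 9 (step 9): P = [1, 4, 7, 9] / [2, 6] / [3] / [5] / [8];  Q = [1, 2, 7, 9] / [3, 8] / [4] / [5] / [6]
Final shape: (4, 2, 1, 1, 1).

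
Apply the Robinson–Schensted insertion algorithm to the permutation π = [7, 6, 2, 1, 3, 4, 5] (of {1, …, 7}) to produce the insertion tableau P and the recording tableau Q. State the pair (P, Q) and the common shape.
P = [1, 3, 4, 5] / [2] / [6] / [7];  Q = [1, 5, 6, 7] / [2] / [3] / [4];  common shape = (4, 1, 1, 1)

Row-insert the values π_1, π_2, … into P one at a time, bumping the leftmost entry strictly greater than the inserted value down to the next row. The recording tableau Q records, in position (i, j), the step at which that cell was added to P.
  Insert 7 (step 1): P = [7];  Q = [1]
  Insert 6 (step 2): P = [6] / [7];  Q = [1] / [2]
  Insert 2 (step 3): P = [2] / [6] / [7];  Q = [1] / [2] / [3]
  Insert 1 (step 4): P = [1] / [2] / [6] / [7];  Q = [1] / [2] / [3] / [4]
  Insert 3 (step 5): P = [1, 3] / [2] / [6] / [7];  Q = [1, 5] / [2] / [3] / [4]
  Insert 4 (step 6): P = [1, 3, 4] / [2] / [6] / [7];  Q = [1, 5, 6] / [2] / [3] / [4]
  Insert 5 (step 7): P = [1, 3, 4, 5] / [2] / [6] / [7];  Q = [1, 5, 6, 7] / [2] / [3] / [4]
Final shape: (4, 1, 1, 1).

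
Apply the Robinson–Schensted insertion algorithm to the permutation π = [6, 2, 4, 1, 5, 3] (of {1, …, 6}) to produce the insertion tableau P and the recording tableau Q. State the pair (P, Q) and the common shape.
P = [1, 3, 5] / [2, 4] / [6];  Q = [1, 3, 5] / [2, 6] / [4];  common shape = (3, 2, 1)

Row-insert the values π_1, π_2, … into P one at a time, bumping the leftmost entry strictly greater than the inserted value down to the next row. The recording tableau Q records, in position (i, j), the step at which that cell was added to P.
  Insert 6 (step 1): P = [6];  Q = [1]
  Insert 2 (step 2): P = [2] / [6];  Q = [1] / [2]
  Insert 4 (step 3): P = [2, 4] / [6];  Q = [1, 3] / [2]
  Insert 1 (step 4): P = [1, 4] / [2] / [6];  Q = [1, 3] / [2] / [4]
  Insert 5 (step 5): P = [1, 4, 5] / [2] / [6];  Q = [1, 3, 5] / [2] / [4]
  Insert 3 (step 6): P = [1, 3, 5] / [2, 4] / [6];  Q = [1, 3, 5] / [2, 6] / [4]
Final shape: (3, 2, 1).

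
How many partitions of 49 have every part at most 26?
p(49, parts ≤ 26) = 169017

Use the recurrence p(n, m) = p(n, m−1) + p(n−m, m): either the largest part is < m (count p(n, m−1)) or the largest part is exactly m (remove one copy of m, count p(n−m, m)). With p(0, ·) = 1 this gives p(49, parts ≤ 26) = 169017. (By conjugating Young diagrams, this also counts partitions of 49 into at most 26 parts.)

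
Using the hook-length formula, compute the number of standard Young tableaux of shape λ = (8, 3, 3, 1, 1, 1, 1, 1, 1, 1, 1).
# SYT of shape (8, 3, 3, 1, 1, 1, 1, 1, 1, 1, 1) = 113163050

Hook-length formula: f^λ = n! / Π hook(c), product over all cells c of the Young diagram. For λ = (8, 3, 3, 1, 1, 1, 1, 1, 1, 1, 1), n = 22 boxes. Hook lengths by row (left-to-right, top-to-bottom): [18, 9, 8, 5, 4, 3, 2, 1]; [12, 3, 2]; [11, 2, 1]; [8]; [7]; [6]; [5]; [4]; [3]; [2]; [1]. Product of hooks = 9932577177600. So f^λ = 22! / 9932577177600 = 1124000727777607680000 / 9932577177600 = 113163050.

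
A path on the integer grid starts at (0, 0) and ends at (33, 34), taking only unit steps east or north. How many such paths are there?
Number of paths = 14226520737620288370

A monotone lattice path from (0, 0) to (33, 34) consists of 33 east steps and 34 north steps in some order, so it is determined by which 33 of the 67 steps are east. The count is C(67, 33) = 14226520737620288370.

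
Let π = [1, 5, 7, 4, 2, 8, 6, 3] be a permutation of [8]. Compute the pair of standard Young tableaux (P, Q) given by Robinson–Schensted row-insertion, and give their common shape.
P = [1, 2, 3, 8] / [4, 6] / [5, 7];  Q = [1, 2, 3, 6] / [4, 7] / [5, 8];  common shape = (4, 2, 2)

Row-insert the values π_1, π_2, … into P one at a time, bumping the leftmost entry strictly greater than the inserted value down to the next row. The recording tableau Q records, in position (i, j), the step at which that cell was added to P.
  Insert 1 (step 1): P = [1];  Q = [1]
  Insert 5 (step 2): P = [1, 5];  Q = [1, 2]
  Insert 7 (step 3): P = [1, 5, 7];  Q = [1, 2, 3]
  Insert 4 (step 4): P = [1, 4, 7] / [5];  Q = [1, 2, 3] / [4]
  Insert 2 (step 5): P = [1, 2, 7] / [4] / [5];  Q = [1, 2, 3] / [4] / [5]
  Insert 8 (step 6): P = [1, 2, 7, 8] / [4] / [5];  Q = [1, 2, 3, 6] / [4] / [5]
  Insert 6 (step 7): P = [1, 2, 6, 8] / [4, 7] / [5];  Q = [1, 2, 3, 6] / [4, 7] / [5]
  Insert 3 (step 8): P = [1, 2, 3, 8] / [4, 6] / [5, 7];  Q = [1, 2, 3, 6] / [4, 7] / [5, 8]
Final shape: (4, 2, 2).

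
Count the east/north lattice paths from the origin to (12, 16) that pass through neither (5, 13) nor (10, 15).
Number of paths = 20127099

Inclusion–exclusion. Total paths: C(28, 12) = 30421755. Through P₁: C(18, 5)·C(10, 7) = 1028160. Through P₂: C(25, 10)·C(3, 2) = 9806280. Since P₁ is strictly southwest of P₂, a monotone path through both must visit P₁ then P₂; paths through both = C(18, 5)·C(7, 5)·C(3, 2) = 539784. Avoid both = 30421755 − 1028160 − 9806280 + 539784 = 20127099.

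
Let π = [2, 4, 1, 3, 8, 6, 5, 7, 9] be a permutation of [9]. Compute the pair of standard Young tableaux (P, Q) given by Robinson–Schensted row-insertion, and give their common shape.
P = [1, 3, 5, 7, 9] / [2, 4, 6] / [8];  Q = [1, 2, 5, 8, 9] / [3, 4, 6] / [7];  common shape = (5, 3, 1)

Row-insert the values π_1, π_2, … into P one at a time, bumping the leftmost entry strictly greater than the inserted value down to the next row. The recording tableau Q records, in position (i, j), the step at which that cell was added to P.
  Insert 2 (step 1): P = [2];  Q = [1]
  Insert 4 (step 2): P = [2, 4];  Q = [1, 2]
  Insert 1 (step 3): P = [1, 4] / [2];  Q = [1, 2] / [3]
  Insert 3 (step 4): P = [1, 3] / [2, 4];  Q = [1, 2] / [3, 4]
  Insert 8 (step 5): P = [1, 3, 8] / [2, 4];  Q = [1, 2, 5] / [3, 4]
  Insert 6 (step 6): P = [1, 3, 6] / [2, 4, 8];  Q = [1, 2, 5] / [3, 4, 6]
  Insert 5 (step 7): P = [1, 3, 5] / [2, 4, 6] / [8];  Q = [1, 2, 5] / [3, 4, 6] / [7]
  Insert 7 (step 8): P = [1, 3, 5, 7] / [2, 4, 6] / [8];  Q = [1, 2, 5, 8] / [3, 4, 6] / [7]
  Insert 9 (step 9): P = [1, 3, 5, 7, 9] / [2, 4, 6] / [8];  Q = [1, 2, 5, 8, 9] / [3, 4, 6] / [7]
Final shape: (5, 3, 1).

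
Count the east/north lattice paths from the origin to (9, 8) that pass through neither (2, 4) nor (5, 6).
Number of paths = 14680

Inclusion–exclusion. Total paths: C(17, 9) = 24310. Through P₁: C(6, 2)·C(11, 7) = 4950. Through P₂: C(11, 5)·C(6, 4) = 6930. Since P₁ is strictly southwest of P₂, a monotone path through both must visit P₁ then P₂; paths through both = C(6, 2)·C(5, 3)·C(6, 4) = 2250. Avoid both = 24310 − 4950 − 6930 + 2250 = 14680.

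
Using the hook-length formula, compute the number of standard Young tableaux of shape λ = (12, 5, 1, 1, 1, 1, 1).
# SYT of shape (12, 5, 1, 1, 1, 1, 1) = 36212176

Hook-length formula: f^λ = n! / Π hook(c), product over all cells c of the Young diagram. For λ = (12, 5, 1, 1, 1, 1, 1), n = 22 boxes. Hook lengths by row (left-to-right, top-to-bottom): [18, 12, 11, 10, 9, 7, 6, 5, 4, 3, 2, 1]; [10, 4, 3, 2, 1]; [5]; [4]; [3]; [2]; [1]. Product of hooks = 31039303680000. So f^λ = 22! / 31039303680000 = 1124000727777607680000 / 31039303680000 = 36212176.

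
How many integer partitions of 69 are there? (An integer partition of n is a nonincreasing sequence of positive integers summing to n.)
p(69) = 3554345

Compute p(n) via the recurrence p(n, m) = p(n, m−1) + p(n−m, m), where p(n, m) counts partitions of n with all parts ≤ m and p(n) = p(n, n). The base cases are p(0, m) = 1 and p(n, 0) = 0 for n > 0. Filling the table yields p(69) = 3554345. (Euler's pentagonal recurrence is an alternative.)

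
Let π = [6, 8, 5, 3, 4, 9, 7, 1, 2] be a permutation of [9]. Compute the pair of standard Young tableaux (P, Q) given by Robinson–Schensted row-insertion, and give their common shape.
P = [1, 2, 7] / [3, 4, 9] / [5, 8] / [6];  Q = [1, 2, 6] / [3, 5, 7] / [4, 9] / [8];  common shape = (3, 3, 2, 1)

Row-insert the values π_1, π_2, … into P one at a time, bumping the leftmost entry strictly greater than the inserted value down to the next row. The recording tableau Q records, in position (i, j), the step at which that cell was added to P.
  Insert 6 (step 1): P = [6];  Q = [1]
  Insert 8 (step 2): P = [6, 8];  Q = [1, 2]
  Insert 5 (step 3): P = [5, 8] / [6];  Q = [1, 2] / [3]
  Insert 3 (step 4): P = [3, 8] / [5] / [6];  Q = [1, 2] / [3] / [4]
  Insert 4 (step 5): P = [3, 4] / [5, 8] / [6];  Q = [1, 2] / [3, 5] / [4]
  Insert 9 (step 6): P = [3, 4, 9] / [5, 8] / [6];  Q = [1, 2, 6] / [3, 5] / [4]
  Insert 7 (step 7): P = [3, 4, 7] / [5, 8, 9] / [6];  Q = [1, 2, 6] / [3, 5, 7] / [4]
  Insert 1 (step 8): P = [1, 4, 7] / [3, 8, 9] / [5] / [6];  Q = [1, 2, 6] / [3, 5, 7] / [4] / [8]
  Insert 2 (step 9): P = [1, 2, 7] / [3, 4, 9] / [5, 8] / [6];  Q = [1, 2, 6] / [3, 5, 7] / [4, 9] / [8]
Final shape: (3, 3, 2, 1).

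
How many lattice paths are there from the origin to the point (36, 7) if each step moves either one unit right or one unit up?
Number of paths = 32224114

A monotone lattice path from (0, 0) to (36, 7) consists of 36 east steps and 7 north steps in some order, so it is determined by which 36 of the 43 steps are east. The count is C(43, 36) = 32224114.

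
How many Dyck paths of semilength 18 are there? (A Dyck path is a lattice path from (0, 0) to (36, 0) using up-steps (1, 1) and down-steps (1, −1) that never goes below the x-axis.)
C_18 = 477638700

These Dyck paths are counted by the Catalan number C_n = (1/(n + 1)) · C(2n, n). For n = 18: C_18 = (1/19) · C(36, 18) = 9075135300/19 = 477638700.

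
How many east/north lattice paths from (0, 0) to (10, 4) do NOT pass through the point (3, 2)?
Number of paths = 641

Total paths from (0, 0) to (10, 4): C(14, 10) = 1001. Paths through (3, 2): (paths (0, 0) → (3, 2)) × (paths (3, 2) → (10, 4)) = C(5, 3) · C(9, 7) = 10 · 36 = 360. Avoidance count = 1001 − 360 = 641.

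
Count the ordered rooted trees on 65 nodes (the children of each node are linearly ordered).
C_64 = 368479169875816659479009042713546950

These ordered rooted trees are counted by the Catalan number C_n = (1/(n + 1)) · C(2n, n). For n = 64: C_64 = (1/65) · C(128, 64) = 23951146041928082866135587776380551750/65 = 368479169875816659479009042713546950.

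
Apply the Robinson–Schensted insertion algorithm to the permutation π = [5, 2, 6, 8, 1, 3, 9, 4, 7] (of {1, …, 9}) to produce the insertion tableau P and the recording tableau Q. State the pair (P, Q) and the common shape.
P = [1, 3, 4, 7] / [2, 6, 8, 9] / [5];  Q = [1, 3, 4, 7] / [2, 6, 8, 9] / [5];  common shape = (4, 4, 1)

Row-insert the values π_1, π_2, … into P one at a time, bumping the leftmost entry strictly greater than the inserted value down to the next row. The recording tableau Q records, in position (i, j), the step at which that cell was added to P.
  Insert 5 (step 1): P = [5];  Q = [1]
  Insert 2 (step 2): P = [2] / [5];  Q = [1] / [2]
  Insert 6 (step 3): P = [2, 6] / [5];  Q = [1, 3] / [2]
  Insert 8 (step 4): P = [2, 6, 8] / [5];  Q = [1, 3, 4] / [2]
  Insert 1 (step 5): P = [1, 6, 8] / [2] / [5];  Q = [1, 3, 4] / [2] / [5]
  Insert 3 (step 6): P = [1, 3, 8] / [2, 6] / [5];  Q = [1, 3, 4] / [2, 6] / [5]
  Insert 9 (step 7): P = [1, 3, 8, 9] / [2, 6] / [5];  Q = [1, 3, 4, 7] / [2, 6] / [5]
  Insert 4 (step 8): P = [1, 3, 4, 9] / [2, 6, 8] / [5];  Q = [1, 3, 4, 7] / [2, 6, 8] / [5]
  Insert 7 (step 9): P = [1, 3, 4, 7] / [2, 6, 8, 9] / [5];  Q = [1, 3, 4, 7] / [2, 6, 8, 9] / [5]
Final shape: (4, 4, 1).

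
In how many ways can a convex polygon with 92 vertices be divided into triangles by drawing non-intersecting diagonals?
C_90 = 1000134600800354781929399250536541864362461089950800

These polygon triangulations are counted by the Catalan number C_n = (1/(n + 1)) · C(2n, n). For n = 90: C_90 = (1/91) · C(180, 90) = 91012248672832285155575331798825309656983959185522800/91 = 1000134600800354781929399250536541864362461089950800.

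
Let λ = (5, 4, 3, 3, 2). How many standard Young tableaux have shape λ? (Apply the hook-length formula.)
# SYT of shape (5, 4, 3, 3, 2) = 1701700

Hook-length formula: f^λ = n! / Π hook(c), product over all cells c of the Young diagram. For λ = (5, 4, 3, 3, 2), n = 17 boxes. Hook lengths by row (left-to-right, top-to-bottom): [9, 8, 6, 3, 1]; [7, 6, 4, 1]; [5, 4, 2]; [4, 3, 1]; [2, 1]. Product of hooks = 209018880. So f^λ = 17! / 209018880 = 355687428096000 / 209018880 = 1701700.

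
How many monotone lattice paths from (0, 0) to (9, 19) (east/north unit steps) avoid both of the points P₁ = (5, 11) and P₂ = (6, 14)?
Number of paths = 3552612

Inclusion–exclusion. Total paths: C(28, 9) = 6906900. Through P₁: C(16, 5)·C(12, 4) = 2162160. Through P₂: C(20, 6)·C(8, 3) = 2170560. Since P₁ is strictly southwest of P₂, a monotone path through both must visit P₁ then P₂; paths through both = C(16, 5)·C(4, 1)·C(8, 3) = 978432. Avoid both = 6906900 − 2162160 − 2170560 + 978432 = 3552612.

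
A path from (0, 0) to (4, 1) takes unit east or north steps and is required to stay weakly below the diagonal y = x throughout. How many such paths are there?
Number of paths = 4

By the reflection principle (André's argument), the number of monotone paths to (4, 1) with n ≤ m that never go above y = x is C(5, 4) − C(5, 5) = 5 − 1 = 4.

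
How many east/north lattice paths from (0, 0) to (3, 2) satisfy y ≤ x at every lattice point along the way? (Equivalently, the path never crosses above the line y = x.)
Number of paths = 5

By the reflection principle (André's argument), the number of monotone paths to (3, 2) with n ≤ m that never go above y = x is C(5, 3) − C(5, 4) = 10 − 5 = 5.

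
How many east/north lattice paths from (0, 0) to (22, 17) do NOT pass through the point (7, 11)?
Number of paths = 49294220274

Total paths from (0, 0) to (22, 17): C(39, 22) = 51021117810. Paths through (7, 11): (paths (0, 0) → (7, 11)) × (paths (7, 11) → (22, 17)) = C(18, 7) · C(21, 15) = 31824 · 54264 = 1726897536. Avoidance count = 51021117810 − 1726897536 = 49294220274.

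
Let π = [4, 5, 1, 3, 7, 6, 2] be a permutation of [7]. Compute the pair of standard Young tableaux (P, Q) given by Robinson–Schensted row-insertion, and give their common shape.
P = [1, 2, 6] / [3, 5, 7] / [4];  Q = [1, 2, 5] / [3, 4, 6] / [7];  common shape = (3, 3, 1)

Row-insert the values π_1, π_2, … into P one at a time, bumping the leftmost entry strictly greater than the inserted value down to the next row. The recording tableau Q records, in position (i, j), the step at which that cell was added to P.
  Insert 4 (step 1): P = [4];  Q = [1]
  Insert 5 (step 2): P = [4, 5];  Q = [1, 2]
  Insert 1 (step 3): P = [1, 5] / [4];  Q = [1, 2] / [3]
  Insert 3 (step 4): P = [1, 3] / [4, 5];  Q = [1, 2] / [3, 4]
  Insert 7 (step 5): P = [1, 3, 7] / [4, 5];  Q = [1, 2, 5] / [3, 4]
  Insert 6 (step 6): P = [1, 3, 6] / [4, 5, 7];  Q = [1, 2, 5] / [3, 4, 6]
  Insert 2 (step 7): P = [1, 2, 6] / [3, 5, 7] / [4];  Q = [1, 2, 5] / [3, 4, 6] / [7]
Final shape: (3, 3, 1).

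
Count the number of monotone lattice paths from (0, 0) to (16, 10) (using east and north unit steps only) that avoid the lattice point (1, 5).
Number of paths = 5218711

Total paths from (0, 0) to (16, 10): C(26, 16) = 5311735. Paths through (1, 5): (paths (0, 0) → (1, 5)) × (paths (1, 5) → (16, 10)) = C(6, 1) · C(20, 15) = 6 · 15504 = 93024. Avoidance count = 5311735 − 93024 = 5218711.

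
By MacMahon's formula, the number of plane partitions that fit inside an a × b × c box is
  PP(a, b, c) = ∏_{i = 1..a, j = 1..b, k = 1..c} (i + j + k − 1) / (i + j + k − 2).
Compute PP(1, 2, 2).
PP(1, 2, 2) = 6

Evaluate the triple product over i = 1..1, j = 1..2, k = 1..2. The factors are (2/1) · (3/2) · (3/2) · (4/3). The numerators and denominators telescope so the product is an integer; carrying out the multiplication exactly gives PP(1, 2, 2) = 6.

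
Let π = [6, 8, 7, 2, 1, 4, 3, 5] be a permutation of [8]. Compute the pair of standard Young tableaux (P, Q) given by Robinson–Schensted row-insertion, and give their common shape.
P = [1, 3, 5] / [2, 4] / [6, 7] / [8];  Q = [1, 2, 8] / [3, 6] / [4, 7] / [5];  common shape = (3, 2, 2, 1)

Row-insert the values π_1, π_2, … into P one at a time, bumping the leftmost entry strictly greater than the inserted value down to the next row. The recording tableau Q records, in position (i, j), the step at which that cell was added to P.
  Insert 6 (step 1): P = [6];  Q = [1]
  Insert 8 (step 2): P = [6, 8];  Q = [1, 2]
  Insert 7 (step 3): P = [6, 7] / [8];  Q = [1, 2] / [3]
  Insert 2 (step 4): P = [2, 7] / [6] / [8];  Q = [1, 2] / [3] / [4]
  Insert 1 (step 5): P = [1, 7] / [2] / [6] / [8];  Q = [1, 2] / [3] / [4] / [5]
  Insert 4 (step 6): P = [1, 4] / [2, 7] / [6] / [8];  Q = [1, 2] / [3, 6] / [4] / [5]
  Insert 3 (step 7): P = [1, 3] / [2, 4] / [6, 7] / [8];  Q = [1, 2] / [3, 6] / [4, 7] / [5]
  Insert 5 (step 8): P = [1, 3, 5] / [2, 4] / [6, 7] / [8];  Q = [1, 2, 8] / [3, 6] / [4, 7] / [5]
Final shape: (3, 2, 2, 1).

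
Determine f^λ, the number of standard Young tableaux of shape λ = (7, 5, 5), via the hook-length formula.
# SYT of shape (7, 5, 5) = 136136

Hook-length formula: f^λ = n! / Π hook(c), product over all cells c of the Young diagram. For λ = (7, 5, 5), n = 17 boxes. Hook lengths by row (left-to-right, top-to-bottom): [9, 8, 7, 6, 5, 2, 1]; [6, 5, 4, 3, 2]; [5, 4, 3, 2, 1]. Product of hooks = 2612736000. So f^λ = 17! / 2612736000 = 355687428096000 / 2612736000 = 136136.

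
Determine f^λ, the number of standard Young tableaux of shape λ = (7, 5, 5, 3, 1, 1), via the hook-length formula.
# SYT of shape (7, 5, 5, 3, 1, 1) = 2091253164

Hook-length formula: f^λ = n! / Π hook(c), product over all cells c of the Young diagram. For λ = (7, 5, 5, 3, 1, 1), n = 22 boxes. Hook lengths by row (left-to-right, top-to-bottom): [12, 9, 8, 6, 5, 2, 1]; [9, 6, 5, 3, 2]; [8, 5, 4, 2, 1]; [5, 2, 1]; [2]; [1]. Product of hooks = 537477120000. So f^λ = 22! / 537477120000 = 1124000727777607680000 / 537477120000 = 2091253164.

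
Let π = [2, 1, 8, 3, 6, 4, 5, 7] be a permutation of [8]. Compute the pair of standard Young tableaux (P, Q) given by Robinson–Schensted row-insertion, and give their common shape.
P = [1, 3, 4, 5, 7] / [2, 6] / [8];  Q = [1, 3, 5, 7, 8] / [2, 4] / [6];  common shape = (5, 2, 1)

Row-insert the values π_1, π_2, … into P one at a time, bumping the leftmost entry strictly greater than the inserted value down to the next row. The recording tableau Q records, in position (i, j), the step at which that cell was added to P.
  Insert 2 (step 1): P = [2];  Q = [1]
  Insert 1 (step 2): P = [1] / [2];  Q = [1] / [2]
  Insert 8 (step 3): P = [1, 8] / [2];  Q = [1, 3] / [2]
  Insert 3 (step 4): P = [1, 3] / [2, 8];  Q = [1, 3] / [2, 4]
  Insert 6 (step 5): P = [1, 3, 6] / [2, 8];  Q = [1, 3, 5] / [2, 4]
  Insert 4 (step 6): P = [1, 3, 4] / [2, 6] / [8];  Q = [1, 3, 5] / [2, 4] / [6]
  Insert 5 (step 7): P = [1, 3, 4, 5] / [2, 6] / [8];  Q = [1, 3, 5, 7] / [2, 4] / [6]
  Insert 7 (step 8): P = [1, 3, 4, 5, 7] / [2, 6] / [8];  Q = [1, 3, 5, 7, 8] / [2, 4] / [6]
Final shape: (5, 2, 1).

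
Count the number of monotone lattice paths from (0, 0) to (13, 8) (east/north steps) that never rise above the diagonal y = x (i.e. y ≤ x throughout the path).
Number of paths = 87210

By the reflection principle (André's argument), the number of monotone paths to (13, 8) with n ≤ m that never go above y = x is C(21, 13) − C(21, 14) = 203490 − 116280 = 87210.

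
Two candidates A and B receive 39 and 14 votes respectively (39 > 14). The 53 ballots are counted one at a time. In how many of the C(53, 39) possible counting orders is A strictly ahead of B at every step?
Strict-lead orderings = 1133952785000

Total orderings of the 53 votes with 39 for A: C(53, 39) = 2403979904200. By the Bertrand ballot formula (Cycle Lemma / reflection principle), the number of orderings in which A is strictly ahead of B throughout is (p − q)/(p + q) · C(p + q, p) = (39 − 14)/(39 + 14) · 2403979904200 = 1133952785000.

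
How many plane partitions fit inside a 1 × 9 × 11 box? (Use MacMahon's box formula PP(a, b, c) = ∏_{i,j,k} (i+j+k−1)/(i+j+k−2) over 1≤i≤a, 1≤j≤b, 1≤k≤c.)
PP(1, 9, 11) = 167960

Evaluate the triple product over i = 1..1, j = 1..9, k = 1..11. The factors are (2/1) · (3/2) · (4/3) · (5/4) · (6/5) · (7/6) · (8/7) · (9/8) · … (99 factors total). The numerators and denominators telescope so the product is an integer; carrying out the multiplication exactly gives PP(1, 9, 11) = 167960.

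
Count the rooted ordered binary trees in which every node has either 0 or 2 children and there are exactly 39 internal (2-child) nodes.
C_39 = 680425371729975800390

These full binary trees are counted by the Catalan number C_n = (1/(n + 1)) · C(2n, n). For n = 39: C_39 = (1/40) · C(78, 39) = 27217014869199032015600/40 = 680425371729975800390.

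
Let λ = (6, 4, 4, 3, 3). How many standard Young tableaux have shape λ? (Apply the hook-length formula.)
# SYT of shape (6, 4, 4, 3, 3) = 46558512

Hook-length formula: f^λ = n! / Π hook(c), product over all cells c of the Young diagram. For λ = (6, 4, 4, 3, 3), n = 20 boxes. Hook lengths by row (left-to-right, top-to-bottom): [10, 9, 8, 5, 2, 1]; [7, 6, 5, 2]; [6, 5, 4, 1]; [4, 3, 2]; [3, 2, 1]. Product of hooks = 52254720000. So f^λ = 20! / 52254720000 = 2432902008176640000 / 52254720000 = 46558512.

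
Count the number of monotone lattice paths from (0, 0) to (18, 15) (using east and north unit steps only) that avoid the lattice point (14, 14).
Number of paths = 836575320

Total paths from (0, 0) to (18, 15): C(33, 18) = 1037158320. Paths through (14, 14): (paths (0, 0) → (14, 14)) × (paths (14, 14) → (18, 15)) = C(28, 14) · C(5, 4) = 40116600 · 5 = 200583000. Avoidance count = 1037158320 − 200583000 = 836575320.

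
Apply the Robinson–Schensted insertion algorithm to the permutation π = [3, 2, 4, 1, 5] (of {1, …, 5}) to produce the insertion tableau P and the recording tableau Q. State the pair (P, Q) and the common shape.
P = [1, 4, 5] / [2] / [3];  Q = [1, 3, 5] / [2] / [4];  common shape = (3, 1, 1)

Row-insert the values π_1, π_2, … into P one at a time, bumping the leftmost entry strictly greater than the inserted value down to the next row. The recording tableau Q records, in position (i, j), the step at which that cell was added to P.
  Insert 3 (step 1): P = [3];  Q = [1]
  Insert 2 (step 2): P = [2] / [3];  Q = [1] / [2]
  Insert 4 (step 3): P = [2, 4] / [3];  Q = [1, 3] / [2]
  Insert 1 (step 4): P = [1, 4] / [2] / [3];  Q = [1, 3] / [2] / [4]
  Insert 5 (step 5): P = [1, 4, 5] / [2] / [3];  Q = [1, 3, 5] / [2] / [4]
Final shape: (3, 1, 1).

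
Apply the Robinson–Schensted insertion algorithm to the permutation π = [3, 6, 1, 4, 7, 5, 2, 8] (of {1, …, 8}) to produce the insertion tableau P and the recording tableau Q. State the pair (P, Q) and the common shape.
P = [1, 2, 5, 8] / [3, 4, 7] / [6];  Q = [1, 2, 5, 8] / [3, 4, 6] / [7];  common shape = (4, 3, 1)

Row-insert the values π_1, π_2, … into P one at a time, bumping the leftmost entry strictly greater than the inserted value down to the next row. The recording tableau Q records, in position (i, j), the step at which that cell was added to P.
  Insert 3 (step 1): P = [3];  Q = [1]
  Insert 6 (step 2): P = [3, 6];  Q = [1, 2]
  Insert 1 (step 3): P = [1, 6] / [3];  Q = [1, 2] / [3]
  Insert 4 (step 4): P = [1, 4] / [3, 6];  Q = [1, 2] / [3, 4]
  Insert 7 (step 5): P = [1, 4, 7] / [3, 6];  Q = [1, 2, 5] / [3, 4]
  Insert 5 (step 6): P = [1, 4, 5] / [3, 6, 7];  Q = [1, 2, 5] / [3, 4, 6]
  Insert 2 (step 7): P = [1, 2, 5] / [3, 4, 7] / [6];  Q = [1, 2, 5] / [3, 4, 6] / [7]
  Insert 8 (step 8): P = [1, 2, 5, 8] / [3, 4, 7] / [6];  Q = [1, 2, 5, 8] / [3, 4, 6] / [7]
Final shape: (4, 3, 1).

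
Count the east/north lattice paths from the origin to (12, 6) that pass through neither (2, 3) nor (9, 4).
Number of paths = 9354

Inclusion–exclusion. Total paths: C(18, 12) = 18564. Through P₁: C(5, 2)·C(13, 10) = 2860. Through P₂: C(13, 9)·C(5, 3) = 7150. Since P₁ is strictly southwest of P₂, a monotone path through both must visit P₁ then P₂; paths through both = C(5, 2)·C(8, 7)·C(5, 3) = 800. Avoid both = 18564 − 2860 − 7150 + 800 = 9354.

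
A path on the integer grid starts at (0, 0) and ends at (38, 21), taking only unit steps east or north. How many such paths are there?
Number of paths = 5189902721473470

A monotone lattice path from (0, 0) to (38, 21) consists of 38 east steps and 21 north steps in some order, so it is determined by which 38 of the 59 steps are east. The count is C(59, 38) = 5189902721473470.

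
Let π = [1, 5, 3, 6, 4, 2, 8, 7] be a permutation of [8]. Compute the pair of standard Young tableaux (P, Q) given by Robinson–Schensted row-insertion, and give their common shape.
P = [1, 2, 4, 7] / [3, 6, 8] / [5];  Q = [1, 2, 4, 7] / [3, 5, 8] / [6];  common shape = (4, 3, 1)

Row-insert the values π_1, π_2, … into P one at a time, bumping the leftmost entry strictly greater than the inserted value down to the next row. The recording tableau Q records, in position (i, j), the step at which that cell was added to P.
  Insert 1 (step 1): P = [1];  Q = [1]
  Insert 5 (step 2): P = [1, 5];  Q = [1, 2]
  Insert 3 (step 3): P = [1, 3] / [5];  Q = [1, 2] / [3]
  Insert 6 (step 4): P = [1, 3, 6] / [5];  Q = [1, 2, 4] / [3]
  Insert 4 (step 5): P = [1, 3, 4] / [5, 6];  Q = [1, 2, 4] / [3, 5]
  Insert 2 (step 6): P = [1, 2, 4] / [3, 6] / [5];  Q = [1, 2, 4] / [3, 5] / [6]
  Insert 8 (step 7): P = [1, 2, 4, 8] / [3, 6] / [5];  Q = [1, 2, 4, 7] / [3, 5] / [6]
  Insert 7 (step 8): P = [1, 2, 4, 7] / [3, 6, 8] / [5];  Q = [1, 2, 4, 7] / [3, 5, 8] / [6]
Final shape: (4, 3, 1).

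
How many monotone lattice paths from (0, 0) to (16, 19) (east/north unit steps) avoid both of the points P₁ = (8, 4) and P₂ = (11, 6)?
Number of paths = 3753597552

Inclusion–exclusion. Total paths: C(35, 16) = 4059928950. Through P₁: C(12, 8)·C(23, 8) = 242705430. Through P₂: C(17, 11)·C(18, 5) = 106037568. Since P₁ is strictly southwest of P₂, a monotone path through both must visit P₁ then P₂; paths through both = C(12, 8)·C(5, 3)·C(18, 5) = 42411600. Avoid both = 4059928950 − 242705430 − 106037568 + 42411600 = 3753597552.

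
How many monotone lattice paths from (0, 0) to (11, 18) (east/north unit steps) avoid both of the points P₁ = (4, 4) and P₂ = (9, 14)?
Number of paths = 17352990

Inclusion–exclusion. Total paths: C(29, 11) = 34597290. Through P₁: C(8, 4)·C(21, 7) = 8139600. Through P₂: C(23, 9)·C(6, 2) = 12257850. Since P₁ is strictly southwest of P₂, a monotone path through both must visit P₁ then P₂; paths through both = C(8, 4)·C(15, 5)·C(6, 2) = 3153150. Avoid both = 34597290 − 8139600 − 12257850 + 3153150 = 17352990.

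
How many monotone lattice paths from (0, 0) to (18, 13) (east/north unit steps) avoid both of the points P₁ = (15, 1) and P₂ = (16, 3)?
Number of paths = 206185009

Inclusion–exclusion. Total paths: C(31, 18) = 206253075. Through P₁: C(16, 15)·C(15, 3) = 7280. Through P₂: C(19, 16)·C(12, 2) = 63954. Since P₁ is strictly southwest of P₂, a monotone path through both must visit P₁ then P₂; paths through both = C(16, 15)·C(3, 1)·C(12, 2) = 3168. Avoid both = 206253075 − 7280 − 63954 + 3168 = 206185009.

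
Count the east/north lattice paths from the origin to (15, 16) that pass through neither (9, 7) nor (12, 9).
Number of paths = 221739395

Inclusion–exclusion. Total paths: C(31, 15) = 300540195. Through P₁: C(16, 9)·C(15, 6) = 57257200. Through P₂: C(21, 12)·C(10, 3) = 35271600. Since P₁ is strictly southwest of P₂, a monotone path through both must visit P₁ then P₂; paths through both = C(16, 9)·C(5, 3)·C(10, 3) = 13728000. Avoid both = 300540195 − 57257200 − 35271600 + 13728000 = 221739395.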